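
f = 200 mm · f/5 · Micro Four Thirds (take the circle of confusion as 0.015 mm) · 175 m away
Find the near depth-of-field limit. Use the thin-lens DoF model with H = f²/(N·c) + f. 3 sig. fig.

132 m

Hyperfocal distance H = f²/(N·c) + f = 200²/(5 × 0.015) + 200 = 40000/0.075 + 200 ≈ 533533.3 mm ≈ 533.5 m.
Near limit Dn = s·(H − f)/(H + s − 2f) = 175000 × (533533.3 − 200) / (533533.3 + 175000 − 2 × 200) = 175000 × 533333.3 / 708133.3 ≈ 131802 mm ≈ 132 m.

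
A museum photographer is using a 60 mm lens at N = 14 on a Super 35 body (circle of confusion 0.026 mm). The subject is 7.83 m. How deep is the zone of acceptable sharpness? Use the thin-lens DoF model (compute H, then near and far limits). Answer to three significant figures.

Hyperfocal distance H = f²/(N·c) + f = 60²/(14 × 0.026) + 60 = 3600/0.364 + 60 ≈ 9950.1 mm ≈ 9.950 m.
Near limit Dn = s·(H − f)/(H + s − 2f) = 7830 × (9950.1 − 60) / (9950.1 + 7830 − 2 × 60) = 7830 × 9890.1 / 17660.1 ≈ 4385 mm.
Far limit Df = s·(H − f)/(H − s) = 7830 × (9950.1 − 60) / (9950.1 − 7830) = 7830 × 9890.1 / 2120.1 ≈ 36526 mm.
Depth of field = Df − Dn = 36526 − 4385 ≈ 32141 mm ≈ 32.1 m.

32.1 m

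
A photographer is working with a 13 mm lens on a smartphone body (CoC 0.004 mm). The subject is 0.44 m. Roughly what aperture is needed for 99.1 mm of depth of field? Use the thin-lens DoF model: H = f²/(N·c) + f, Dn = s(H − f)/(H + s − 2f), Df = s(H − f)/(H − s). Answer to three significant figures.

f/11

Write h = H − f = f²/(N·c). The thin-lens limits are Dn = s·h/(h + (s−f)) and Df = s·h/(h − (s−f)), so DoF = Df − Dn = 2·s·(s−f)·h / (h² − (s−f)²).
That is a quadratic in h: DoF·h² − 2·s·(s−f)·h − DoF·(s−f)² = 0 ⇒ h = (s−f)·(s + √(s² + DoF²)) / DoF = 427 × (440 + √(440² + 99.1²)) / 99.1 = 427 × (440 + 451.022) / 99.1 ≈ 3839.2 mm.
Then N = f²/(c·h) = 13² / (0.004 × 3839.2) = 169 / 15.357 ≈ 11.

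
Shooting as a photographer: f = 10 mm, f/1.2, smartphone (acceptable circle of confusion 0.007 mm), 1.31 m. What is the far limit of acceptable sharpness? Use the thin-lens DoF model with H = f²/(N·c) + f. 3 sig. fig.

1.47 m

Hyperfocal distance H = f²/(N·c) + f = 10²/(1.2 × 0.007) + 10 = 100/0.0084 + 10 ≈ 11914.8 mm ≈ 11.91 m.
Far limit Df = s·(H − f)/(H − s) = 1310 × (11914.8 − 10) / (11914.8 − 1310) = 1310 × 11904.8 / 10604.8 ≈ 1470.6 mm ≈ 1.47 m.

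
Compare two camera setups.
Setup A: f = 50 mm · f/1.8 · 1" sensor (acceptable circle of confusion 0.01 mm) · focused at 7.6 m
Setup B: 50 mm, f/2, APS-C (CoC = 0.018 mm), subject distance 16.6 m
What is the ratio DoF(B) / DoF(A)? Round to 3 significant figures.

10.1

Setup A: H = 50²/(1.8×0.01) + 50 ≈ 138938.9 mm; DoF = Df − Dn = 8036.89 − 7208.16 ≈ 828.73 mm.
Setup B: H = 50²/(2×0.018) + 50 ≈ 69494.4 mm; DoF = Df − Dn = 21793.9 − 13405.3 ≈ 8388.6 mm.
Ratio = 8388.6 / 828.73 ≈ 10.1.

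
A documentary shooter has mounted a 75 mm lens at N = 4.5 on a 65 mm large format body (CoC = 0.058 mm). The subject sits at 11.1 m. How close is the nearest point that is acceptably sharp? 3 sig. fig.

7.34 m

Hyperfocal distance H = f²/(N·c) + f = 75²/(4.5 × 0.058) + 75 = 5625/0.261 + 75 ≈ 21626.7 mm ≈ 21.63 m.
Near limit Dn = s·(H − f)/(H + s − 2f) = 11100 × (21626.7 − 75) / (21626.7 + 11100 − 2 × 75) = 11100 × 21551.7 / 32576.7 ≈ 7343.4 mm ≈ 7.34 m.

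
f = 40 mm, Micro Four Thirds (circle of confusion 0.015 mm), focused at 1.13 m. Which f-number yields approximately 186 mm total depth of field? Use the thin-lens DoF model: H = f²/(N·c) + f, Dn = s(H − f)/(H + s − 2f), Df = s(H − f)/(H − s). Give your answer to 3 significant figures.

f/8

Write h = H − f = f²/(N·c). The thin-lens limits are Dn = s·h/(h + (s−f)) and Df = s·h/(h − (s−f)), so DoF = Df − Dn = 2·s·(s−f)·h / (h² − (s−f)²).
That is a quadratic in h: DoF·h² − 2·s·(s−f)·h − DoF·(s−f)² = 0 ⇒ h = (s−f)·(s + √(s² + DoF²)) / DoF = 1090 × (1130 + √(1130² + 186²)) / 186 = 1090 × (1130 + 1145.21) / 186 ≈ 13333 mm.
Then N = f²/(c·h) = 40² / (0.015 × 13333) = 1600 / 200.00 ≈ 8.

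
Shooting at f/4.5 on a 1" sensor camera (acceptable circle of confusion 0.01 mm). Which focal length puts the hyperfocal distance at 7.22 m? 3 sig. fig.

18.0 mm

From H = f²/(N·c) + f, with f ≪ H: f ≈ √(H·N·c) = √(7220 × 4.5 × 0.01) = √324.90 ≈ 18.02 mm.
The +f correction barely moves this — solving exactly, f² + N·c·f − N·c·H = 0 ⇒ f = (−N·c + √((N·c)² + 4·N·c·H))/2 = (−0.045 + √1299.6)/2 ≈ 18.002 mm, so f ≈ 18.0 mm.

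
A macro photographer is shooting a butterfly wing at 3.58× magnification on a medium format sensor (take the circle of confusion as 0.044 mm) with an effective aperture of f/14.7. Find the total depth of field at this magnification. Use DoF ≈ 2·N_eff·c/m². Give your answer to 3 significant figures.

At magnification m, DoF ≈ 2·N_eff·c/m² = 2 × 14.7 × 0.044 / 3.58² = 1.294 / 12.82 ≈ 0.101 mm.

0.101 mm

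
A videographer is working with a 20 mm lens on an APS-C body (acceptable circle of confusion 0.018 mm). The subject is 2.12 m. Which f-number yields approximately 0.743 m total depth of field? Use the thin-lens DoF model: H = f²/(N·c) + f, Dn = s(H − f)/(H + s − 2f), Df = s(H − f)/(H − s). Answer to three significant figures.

Write h = H − f = f²/(N·c). The thin-lens limits are Dn = s·h/(h + (s−f)) and Df = s·h/(h − (s−f)), so DoF = Df − Dn = 2·s·(s−f)·h / (h² − (s−f)²).
That is a quadratic in h: DoF·h² − 2·s·(s−f)·h − DoF·(s−f)² = 0 ⇒ h = (s−f)·(s + √(s² + DoF²)) / DoF = 2100 × (2120 + √(2120² + 743²)) / 743 = 2100 × (2120 + 2246.43) / 743 ≈ 12341 mm.
Then N = f²/(c·h) = 20² / (0.018 × 12341) = 400 / 222.14 ≈ 1.80.

f/1.80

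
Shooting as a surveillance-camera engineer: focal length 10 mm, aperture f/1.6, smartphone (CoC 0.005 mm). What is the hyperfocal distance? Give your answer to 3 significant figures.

Hyperfocal distance H = f²/(N·c) + f = 10²/(1.6 × 0.005) + 10 = 100/0.008 + 10 ≈ 12510.0 mm ≈ 12.5 m.

12.5 m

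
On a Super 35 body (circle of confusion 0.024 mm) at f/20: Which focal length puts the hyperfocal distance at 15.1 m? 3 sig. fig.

84.9 mm

From H = f²/(N·c) + f, with f ≪ H: f ≈ √(H·N·c) = √(15100 × 20 × 0.024) = √7248.0 ≈ 85.14 mm.
Exact: f² + N·c·f − N·c·H = 0 ⇒ f = (−N·c + √((N·c)² + 4·N·c·H))/2 = (−0.48 + √28992)/2 ≈ 84.896 mm ≈ 84.9 mm.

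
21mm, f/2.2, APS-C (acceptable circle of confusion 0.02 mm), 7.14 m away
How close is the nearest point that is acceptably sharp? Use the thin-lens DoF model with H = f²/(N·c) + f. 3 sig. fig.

Hyperfocal distance H = f²/(N·c) + f = 21²/(2.2 × 0.02) + 21 = 441/0.044 + 21 ≈ 10043.7 mm ≈ 10.04 m.
Near limit Dn = s·(H − f)/(H + s − 2f) = 7140 × (10043.7 − 21) / (10043.7 + 7140 − 2 × 21) = 7140 × 10022.7 / 17141.7 ≈ 4174.7 mm ≈ 4.17 m.

4.17 m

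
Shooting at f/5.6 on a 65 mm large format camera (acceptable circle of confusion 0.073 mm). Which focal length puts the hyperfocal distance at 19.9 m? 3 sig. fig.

90.0 mm

From H = f²/(N·c) + f, with f ≪ H: f ≈ √(H·N·c) = √(19900 × 5.6 × 0.073) = √8135.1 ≈ 90.19 mm.
Exact: f² + N·c·f − N·c·H = 0 ⇒ f = (−N·c + √((N·c)² + 4·N·c·H))/2 = (−0.4088 + √32541)/2 ≈ 89.991 mm ≈ 90.0 mm.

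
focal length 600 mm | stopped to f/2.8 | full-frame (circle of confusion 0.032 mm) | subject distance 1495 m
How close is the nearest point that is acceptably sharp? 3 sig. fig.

Hyperfocal distance H = f²/(N·c) + f = 600²/(2.8 × 0.032) + 600 = 360000/0.0896 + 600 ≈ 4018457.1 mm ≈ 4018 m.
Near limit Dn = s·(H − f)/(H + s − 2f) = 1495000 × (4018457.1 − 600) / (4018457.1 + 1495000 − 2 × 600) = 1495000 × 4017857.1 / 5512257.1 ≈ 1089698 mm ≈ 1090 m.

1090 m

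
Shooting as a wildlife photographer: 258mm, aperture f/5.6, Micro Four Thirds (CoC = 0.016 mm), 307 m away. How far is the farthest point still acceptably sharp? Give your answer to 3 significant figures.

Hyperfocal distance H = f²/(N·c) + f = 258²/(5.6 × 0.016) + 258 = 66564/0.0896 + 258 ≈ 743159.8 mm ≈ 743.2 m.
Far limit Df = s·(H − f)/(H − s) = 307000 × (743159.8 − 258) / (743159.8 − 307000) = 307000 × 742901.8 / 436159.8 ≈ 522907 mm ≈ 523 m.

523 m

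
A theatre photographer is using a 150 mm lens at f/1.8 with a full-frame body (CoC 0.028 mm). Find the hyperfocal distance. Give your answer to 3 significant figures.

Hyperfocal distance H = f²/(N·c) + f = 150²/(1.8 × 0.028) + 150 = 22500/0.0504 + 150 ≈ 446578.6 mm ≈ 447 m.

447 m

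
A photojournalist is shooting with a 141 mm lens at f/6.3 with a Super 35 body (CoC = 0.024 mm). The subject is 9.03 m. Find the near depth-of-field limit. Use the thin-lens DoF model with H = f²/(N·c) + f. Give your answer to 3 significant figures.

Hyperfocal distance H = f²/(N·c) + f = 141²/(6.3 × 0.024) + 141 = 19881/0.1512 + 141 ≈ 131629.1 mm ≈ 131.6 m.
Near limit Dn = s·(H − f)/(H + s − 2f) = 9030 × (131629.1 − 141) / (131629.1 + 9030 − 2 × 141) = 9030 × 131488.1 / 140377.1 ≈ 8458.2 mm ≈ 8.46 m.

8.46 m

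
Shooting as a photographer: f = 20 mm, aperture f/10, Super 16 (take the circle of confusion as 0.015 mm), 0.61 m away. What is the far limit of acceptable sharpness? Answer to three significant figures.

0.783 m

Hyperfocal distance H = f²/(N·c) + f = 20²/(10 × 0.015) + 20 = 400/0.15 + 20 ≈ 2686.7 mm ≈ 2.687 m.
Far limit Df = s·(H − f)/(H − s) = 610 × (2686.7 − 20) / (2686.7 − 610) = 610 × 2666.7 / 2076.7 ≈ 783.31 mm ≈ 0.783 m.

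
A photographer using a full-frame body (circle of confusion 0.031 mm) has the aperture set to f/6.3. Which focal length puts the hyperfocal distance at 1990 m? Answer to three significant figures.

623 mm

From H = f²/(N·c) + f, with f ≪ H: f ≈ √(H·N·c) = √(1990000 × 6.3 × 0.031) = √388647 ≈ 623.4 mm.
The +f correction barely moves this — solving exactly, f² + N·c·f − N·c·H = 0 ⇒ f = (−N·c + √((N·c)² + 4·N·c·H))/2 = (−0.1953 + √1554588)/2 ≈ 623.32 mm, so f ≈ 623 mm.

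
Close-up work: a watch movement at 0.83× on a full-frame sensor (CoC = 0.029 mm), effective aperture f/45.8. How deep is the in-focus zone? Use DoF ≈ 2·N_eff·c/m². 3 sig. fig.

At magnification m, DoF ≈ 2·N_eff·c/m² = 2 × 45.8 × 0.029 / 0.83² = 2.656 / 0.6889 ≈ 3.86 mm.

3.86 mm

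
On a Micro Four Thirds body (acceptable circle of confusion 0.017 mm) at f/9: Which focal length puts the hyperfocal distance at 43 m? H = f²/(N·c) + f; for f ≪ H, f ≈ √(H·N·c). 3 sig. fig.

From H = f²/(N·c) + f, with f ≪ H: f ≈ √(H·N·c) = √(43000 × 9 × 0.017) = √6579.0 ≈ 81.11 mm.
Exact: f² + N·c·f − N·c·H = 0 ⇒ f = (−N·c + √((N·c)² + 4·N·c·H))/2 = (−0.153 + √26316)/2 ≈ 81.035 mm ≈ 81.0 mm.

81.0 mm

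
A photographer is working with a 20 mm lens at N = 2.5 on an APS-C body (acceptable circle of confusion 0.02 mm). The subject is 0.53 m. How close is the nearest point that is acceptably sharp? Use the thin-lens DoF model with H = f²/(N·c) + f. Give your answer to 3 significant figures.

Hyperfocal distance H = f²/(N·c) + f = 20²/(2.5 × 0.02) + 20 = 400/0.05 + 20 ≈ 8020.0 mm ≈ 8.020 m.
Near limit Dn = s·(H − f)/(H + s − 2f) = 530 × (8020.0 − 20) / (8020.0 + 530 − 2 × 20) = 530 × 8000.0 / 8510.0 ≈ 498.24 mm.

498 mm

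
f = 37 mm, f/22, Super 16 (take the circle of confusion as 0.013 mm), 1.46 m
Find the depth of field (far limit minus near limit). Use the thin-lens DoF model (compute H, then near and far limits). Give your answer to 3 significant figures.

Hyperfocal distance H = f²/(N·c) + f = 37²/(22 × 0.013) + 37 = 1369/0.286 + 37 ≈ 4823.7 mm ≈ 4.824 m.
Near limit Dn = s·(H − f)/(H + s − 2f) = 1460 × (4823.7 − 37) / (4823.7 + 1460 − 2 × 37) = 1460 × 4786.7 / 6209.7 ≈ 1125.43 mm.
Far limit Df = s·(H − f)/(H − s) = 1460 × (4823.7 − 37) / (4823.7 − 1460) = 1460 × 4786.7 / 3363.7 ≈ 2077.64 mm.
Depth of field = Df − Dn = 2077.64 − 1125.43 ≈ 952.21 mm ≈ 0.952 m.

0.952 m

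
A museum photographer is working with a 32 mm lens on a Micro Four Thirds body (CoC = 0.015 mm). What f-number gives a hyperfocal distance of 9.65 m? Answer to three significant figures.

f/7.10

Rearrange H = f²/(N·c) + f for N: N = f² / ((H − f)·c).
N = 32² / ((9650 − 32) × 0.015) = 1024 / 144.3 ≈ 7.10.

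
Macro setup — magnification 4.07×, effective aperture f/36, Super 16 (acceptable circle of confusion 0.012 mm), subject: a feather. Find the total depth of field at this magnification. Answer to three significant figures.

At magnification m, DoF ≈ 2·N_eff·c/m² = 2 × 36 × 0.012 / 4.07² = 0.864 / 16.56 ≈ 0.0522 mm.

0.0522 mm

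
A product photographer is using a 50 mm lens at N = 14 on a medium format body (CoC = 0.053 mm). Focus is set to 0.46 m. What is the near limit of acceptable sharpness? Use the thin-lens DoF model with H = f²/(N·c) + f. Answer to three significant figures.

Hyperfocal distance H = f²/(N·c) + f = 50²/(14 × 0.053) + 50 = 2500/0.742 + 50 ≈ 3419.3 mm ≈ 3.419 m.
Near limit Dn = s·(H − f)/(H + s − 2f) = 460 × (3419.3 − 50) / (3419.3 + 460 − 2 × 50) = 460 × 3369.3 / 3779.3 ≈ 410.10 mm.

410 mm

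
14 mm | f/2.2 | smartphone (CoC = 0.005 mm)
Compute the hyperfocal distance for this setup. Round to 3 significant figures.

17.8 m

Hyperfocal distance H = f²/(N·c) + f = 14²/(2.2 × 0.005) + 14 = 196/0.011 + 14 ≈ 17832.2 mm ≈ 17.8 m.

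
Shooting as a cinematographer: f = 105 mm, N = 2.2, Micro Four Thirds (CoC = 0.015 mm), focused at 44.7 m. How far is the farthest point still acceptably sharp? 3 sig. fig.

Hyperfocal distance H = f²/(N·c) + f = 105²/(2.2 × 0.015) + 105 = 11025/0.033 + 105 ≈ 334195.9 mm ≈ 334.2 m.
Far limit Df = s·(H − f)/(H − s) = 44700 × (334195.9 − 105) / (334195.9 − 44700) = 44700 × 334090.9 / 289495.9 ≈ 51586 mm ≈ 51.6 m.

51.6 m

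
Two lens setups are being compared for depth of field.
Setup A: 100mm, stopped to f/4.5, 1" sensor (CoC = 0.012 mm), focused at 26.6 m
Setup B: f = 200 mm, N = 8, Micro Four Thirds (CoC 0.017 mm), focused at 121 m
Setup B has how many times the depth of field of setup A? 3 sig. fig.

15.4

Setup A: H = 100²/(4.5×0.012) + 100 ≈ 185285.2 mm; DoF = Df − Dn = 31042.1 − 23270.1 ≈ 7772.0 mm.
Setup B: H = 200²/(8×0.017) + 200 ≈ 294317.6 mm; DoF = Df − Dn = 205335 − 85772 ≈ 119563 mm.
Ratio = 119563 / 7772.0 ≈ 15.4.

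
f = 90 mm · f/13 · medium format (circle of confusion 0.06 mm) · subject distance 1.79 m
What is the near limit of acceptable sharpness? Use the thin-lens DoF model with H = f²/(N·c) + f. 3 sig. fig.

Hyperfocal distance H = f²/(N·c) + f = 90²/(13 × 0.06) + 90 = 8100/0.78 + 90 ≈ 10474.6 mm ≈ 10.47 m.
Near limit Dn = s·(H − f)/(H + s − 2f) = 1790 × (10474.6 − 90) / (10474.6 + 1790 − 2 × 90) = 1790 × 10384.6 / 12084.6 ≈ 1538.2 mm ≈ 1.54 m.

1.54 m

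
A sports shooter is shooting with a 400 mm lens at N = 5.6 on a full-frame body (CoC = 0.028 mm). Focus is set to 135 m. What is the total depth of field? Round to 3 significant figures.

36.2 m

Hyperfocal distance H = f²/(N·c) + f = 400²/(5.6 × 0.028) + 400 = 160000/0.1568 + 400 ≈ 1020808.2 mm ≈ 1021 m.
Near limit Dn = s·(H − f)/(H + s − 2f) = 135000 × (1020808.2 − 400) / (1020808.2 + 135000 − 2 × 400) = 135000 × 1020408.2 / 1155008.2 ≈ 119268 mm.
Far limit Df = s·(H − f)/(H − s) = 135000 × (1020808.2 − 400) / (1020808.2 − 135000) = 135000 × 1020408.2 / 885808.2 ≈ 155513 mm.
Depth of field = Df − Dn = 155513 − 119268 ≈ 36245 mm ≈ 36.2 m.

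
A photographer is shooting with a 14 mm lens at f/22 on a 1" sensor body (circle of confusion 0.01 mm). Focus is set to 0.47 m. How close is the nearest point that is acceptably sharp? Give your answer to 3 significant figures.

Hyperfocal distance H = f²/(N·c) + f = 14²/(22 × 0.01) + 14 = 196/0.22 + 14 ≈ 904.9 mm ≈ 0.905 m.
Near limit Dn = s·(H − f)/(H + s − 2f) = 470 × (904.9 − 14) / (904.9 + 470 − 2 × 14) = 470 × 890.9 / 1346.9 ≈ 310.88 mm.

311 mm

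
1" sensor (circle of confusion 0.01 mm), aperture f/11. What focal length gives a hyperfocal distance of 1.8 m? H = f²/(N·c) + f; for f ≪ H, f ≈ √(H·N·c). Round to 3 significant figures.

From H = f²/(N·c) + f, with f ≪ H: f ≈ √(H·N·c) = √(1800 × 11 × 0.01) = √198.00 ≈ 14.07 mm.
Exact: f² + N·c·f − N·c·H = 0 ⇒ f = (−N·c + √((N·c)² + 4·N·c·H))/2 = (−0.11 + √792.01)/2 ≈ 14.016 mm ≈ 14.0 mm.

14.0 mm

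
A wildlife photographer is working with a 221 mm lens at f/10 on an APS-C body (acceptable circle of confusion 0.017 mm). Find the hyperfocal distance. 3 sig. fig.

Hyperfocal distance H = f²/(N·c) + f = 221²/(10 × 0.017) + 221 = 48841/0.17 + 221 ≈ 287521.0 mm ≈ 288 m.

288 m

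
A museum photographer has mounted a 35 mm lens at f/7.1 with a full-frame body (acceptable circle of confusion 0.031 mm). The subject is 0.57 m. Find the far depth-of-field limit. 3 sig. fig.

0.631 m

Hyperfocal distance H = f²/(N·c) + f = 35²/(7.1 × 0.031) + 35 = 1225/0.2201 + 35 ≈ 5600.7 mm ≈ 5.601 m.
Far limit Df = s·(H − f)/(H − s) = 570 × (5600.7 − 35) / (5600.7 − 570) = 570 × 5565.7 / 5030.7 ≈ 630.62 mm ≈ 0.631 m.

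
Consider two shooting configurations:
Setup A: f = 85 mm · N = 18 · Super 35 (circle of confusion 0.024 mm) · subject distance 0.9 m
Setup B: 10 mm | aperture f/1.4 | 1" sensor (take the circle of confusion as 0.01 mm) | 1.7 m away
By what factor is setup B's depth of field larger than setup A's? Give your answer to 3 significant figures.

9.69

Setup A: H = 85²/(18×0.024) + 85 ≈ 16809.5 mm; DoF = Df − Dn = 946.104 − 858.180 ≈ 87.924 mm.
Setup B: H = 10²/(1.4×0.01) + 10 ≈ 7152.9 mm; DoF = Df − Dn = 2226.88 − 1374.74 ≈ 852.14 mm.
Ratio = 852.14 / 87.924 ≈ 9.69.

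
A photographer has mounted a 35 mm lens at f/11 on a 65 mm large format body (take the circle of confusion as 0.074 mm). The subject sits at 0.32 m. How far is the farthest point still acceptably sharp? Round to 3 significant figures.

Hyperfocal distance H = f²/(N·c) + f = 35²/(11 × 0.074) + 35 = 1225/0.814 + 35 ≈ 1539.9 mm ≈ 1.540 m.
Far limit Df = s·(H − f)/(H − s) = 320 × (1539.9 − 35) / (1539.9 − 320) = 320 × 1504.9 / 1219.9 ≈ 394.76 mm.

395 mm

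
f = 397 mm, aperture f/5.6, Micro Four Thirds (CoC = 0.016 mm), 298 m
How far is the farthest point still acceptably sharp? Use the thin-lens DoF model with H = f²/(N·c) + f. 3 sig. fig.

Hyperfocal distance H = f²/(N·c) + f = 397²/(5.6 × 0.016) + 397 = 157609/0.0896 + 397 ≈ 1759426.0 mm ≈ 1759 m.
Far limit Df = s·(H − f)/(H − s) = 298000 × (1759426.0 − 397) / (1759426.0 − 298000) = 298000 × 1759029.0 / 1461426.0 ≈ 358684 mm ≈ 359 m.

359 m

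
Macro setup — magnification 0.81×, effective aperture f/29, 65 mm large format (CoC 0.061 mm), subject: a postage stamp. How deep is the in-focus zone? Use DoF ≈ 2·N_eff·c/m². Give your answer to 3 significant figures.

At magnification m, DoF ≈ 2·N_eff·c/m² = 2 × 29 × 0.061 / 0.81² = 3.538 / 0.6561 ≈ 5.39 mm.

5.39 mm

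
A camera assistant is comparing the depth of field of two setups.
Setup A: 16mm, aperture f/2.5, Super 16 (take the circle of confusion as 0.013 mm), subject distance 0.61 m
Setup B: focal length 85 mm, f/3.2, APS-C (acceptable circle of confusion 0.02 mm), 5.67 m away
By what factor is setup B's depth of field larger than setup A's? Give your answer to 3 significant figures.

6.08

Setup A: H = 16²/(2.5×0.013) + 16 ≈ 7892.9 mm; DoF = Df − Dn = 659.752 − 567.225 ≈ 92.527 mm.
Setup B: H = 85²/(3.2×0.02) + 85 ≈ 112975.6 mm; DoF = Df − Dn = 5965.11 − 5402.71 ≈ 562.40 mm.
Ratio = 562.40 / 92.527 ≈ 6.08.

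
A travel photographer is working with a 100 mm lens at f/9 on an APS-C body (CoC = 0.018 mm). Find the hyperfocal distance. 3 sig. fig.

61.8 m

Hyperfocal distance H = f²/(N·c) + f = 100²/(9 × 0.018) + 100 = 10000/0.162 + 100 ≈ 61828.4 mm ≈ 61.8 m.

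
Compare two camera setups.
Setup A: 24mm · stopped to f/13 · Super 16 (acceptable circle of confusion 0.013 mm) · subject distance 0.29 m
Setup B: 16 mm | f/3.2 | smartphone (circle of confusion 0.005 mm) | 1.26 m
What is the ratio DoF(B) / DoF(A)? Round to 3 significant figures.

Setup A: H = 24²/(13×0.013) + 24 ≈ 3432.3 mm; DoF = Df − Dn = 314.549 − 269.005 ≈ 45.544 mm.
Setup B: H = 16²/(3.2×0.005) + 16 ≈ 16016.0 mm; DoF = Df − Dn = 1366.22 − 1169.10 ≈ 197.12 mm.
Ratio = 197.12 / 45.544 ≈ 4.33.

4.33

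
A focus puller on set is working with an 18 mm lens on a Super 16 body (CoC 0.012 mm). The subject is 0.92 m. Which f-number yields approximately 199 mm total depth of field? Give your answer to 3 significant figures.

Write h = H − f = f²/(N·c). The thin-lens limits are Dn = s·h/(h + (s−f)) and Df = s·h/(h − (s−f)), so DoF = Df − Dn = 2·s·(s−f)·h / (h² − (s−f)²).
That is a quadratic in h: DoF·h² − 2·s·(s−f)·h − DoF·(s−f)² = 0 ⇒ h = (s−f)·(s + √(s² + DoF²)) / DoF = 902 × (920 + √(920² + 199²)) / 199 = 902 × (920 + 941.276) / 199 ≈ 8436.5 mm.
Then N = f²/(c·h) = 18² / (0.012 × 8436.5) = 324 / 101.24 ≈ 3.20.

f/3.20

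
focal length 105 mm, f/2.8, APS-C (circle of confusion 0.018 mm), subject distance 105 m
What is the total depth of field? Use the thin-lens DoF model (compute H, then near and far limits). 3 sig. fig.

Hyperfocal distance H = f²/(N·c) + f = 105²/(2.8 × 0.018) + 105 = 11025/0.0504 + 105 ≈ 218855.0 mm ≈ 218.9 m.
Near limit Dn = s·(H − f)/(H + s − 2f) = 105000 × (218855.0 − 105) / (218855.0 + 105000 − 2 × 105) = 105000 × 218750.0 / 323645.0 ≈ 70969 mm.
Far limit Df = s·(H − f)/(H − s) = 105000 × (218855.0 − 105) / (218855.0 − 105000) = 105000 × 218750.0 / 113855.0 ≈ 201737 mm.
Depth of field = Df − Dn = 201737 − 70969 ≈ 130768 mm ≈ 131 m.

131 m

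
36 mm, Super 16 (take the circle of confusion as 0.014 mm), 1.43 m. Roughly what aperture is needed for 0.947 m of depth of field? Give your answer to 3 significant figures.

Write h = H − f = f²/(N·c). The thin-lens limits are Dn = s·h/(h + (s−f)) and Df = s·h/(h − (s−f)), so DoF = Df − Dn = 2·s·(s−f)·h / (h² − (s−f)²).
That is a quadratic in h: DoF·h² − 2·s·(s−f)·h − DoF·(s−f)² = 0 ⇒ h = (s−f)·(s + √(s² + DoF²)) / DoF = 1394 × (1430 + √(1430² + 947²)) / 947 = 1394 × (1430 + 1715.14) / 947 ≈ 4629.7 mm.
Then N = f²/(c·h) = 36² / (0.014 × 4629.7) = 1296 / 64.816 ≈ 20.

f/20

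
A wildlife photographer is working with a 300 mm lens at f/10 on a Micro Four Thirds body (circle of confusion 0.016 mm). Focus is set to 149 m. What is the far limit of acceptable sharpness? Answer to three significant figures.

203 m

Hyperfocal distance H = f²/(N·c) + f = 300²/(10 × 0.016) + 300 = 90000/0.16 + 300 ≈ 562800.0 mm ≈ 562.8 m.
Far limit Df = s·(H − f)/(H − s) = 149000 × (562800.0 − 300) / (562800.0 − 149000) = 149000 × 562500.0 / 413800.0 ≈ 202543 mm ≈ 203 m.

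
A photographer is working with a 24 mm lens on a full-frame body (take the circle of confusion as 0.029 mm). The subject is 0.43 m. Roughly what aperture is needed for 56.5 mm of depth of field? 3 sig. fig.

Write h = H − f = f²/(N·c). The thin-lens limits are Dn = s·h/(h + (s−f)) and Df = s·h/(h − (s−f)), so DoF = Df − Dn = 2·s·(s−f)·h / (h² − (s−f)²).
That is a quadratic in h: DoF·h² − 2·s·(s−f)·h − DoF·(s−f)² = 0 ⇒ h = (s−f)·(s + √(s² + DoF²)) / DoF = 406 × (430 + √(430² + 56.5²)) / 56.5 = 406 × (430 + 433.696) / 56.5 ≈ 6206.4 mm.
Then N = f²/(c·h) = 24² / (0.029 × 6206.4) = 576 / 179.99 ≈ 3.20.

f/3.20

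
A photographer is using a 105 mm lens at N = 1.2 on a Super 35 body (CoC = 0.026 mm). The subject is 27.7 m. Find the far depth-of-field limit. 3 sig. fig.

30.0 m

Hyperfocal distance H = f²/(N·c) + f = 105²/(1.2 × 0.026) + 105 = 11025/0.0312 + 105 ≈ 353470.4 mm ≈ 353.5 m.
Far limit Df = s·(H − f)/(H − s) = 27700 × (353470.4 − 105) / (353470.4 − 27700) = 27700 × 353365.4 / 325770.4 ≈ 30046 mm ≈ 30.0 m.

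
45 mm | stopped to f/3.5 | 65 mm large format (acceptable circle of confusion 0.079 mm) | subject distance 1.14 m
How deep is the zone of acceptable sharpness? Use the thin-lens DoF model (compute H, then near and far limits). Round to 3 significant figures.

349 mm

Hyperfocal distance H = f²/(N·c) + f = 45²/(3.5 × 0.079) + 45 = 2025/0.2765 + 45 ≈ 7368.7 mm ≈ 7.369 m.
Near limit Dn = s·(H − f)/(H + s − 2f) = 1140 × (7368.7 − 45) / (7368.7 + 1140 − 2 × 45) = 1140 × 7323.7 / 8418.7 ≈ 991.72 mm.
Far limit Df = s·(H − f)/(H − s) = 1140 × (7368.7 − 45) / (7368.7 − 1140) = 1140 × 7323.7 / 6228.7 ≈ 1340.41 mm.
Depth of field = Df − Dn = 1340.41 − 991.72 ≈ 348.69 mm.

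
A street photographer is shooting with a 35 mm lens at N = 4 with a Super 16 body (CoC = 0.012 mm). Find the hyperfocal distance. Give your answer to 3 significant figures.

Hyperfocal distance H = f²/(N·c) + f = 35²/(4 × 0.012) + 35 = 1225/0.048 + 35 ≈ 25555.8 mm ≈ 25.6 m.

25.6 m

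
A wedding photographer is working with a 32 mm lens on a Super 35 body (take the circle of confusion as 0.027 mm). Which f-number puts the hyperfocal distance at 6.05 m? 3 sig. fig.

Rearrange H = f²/(N·c) + f for N: N = f² / ((H − f)·c).
N = 32² / ((6050 − 32) × 0.027) = 1024 / 162.5 ≈ 6.30.

f/6.30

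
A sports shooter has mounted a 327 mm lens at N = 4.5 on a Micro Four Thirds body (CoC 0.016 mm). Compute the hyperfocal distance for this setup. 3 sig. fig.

Hyperfocal distance H = f²/(N·c) + f = 327²/(4.5 × 0.016) + 327 = 106929/0.072 + 327 ≈ 1485452.0 mm ≈ 1490 m.

1490 m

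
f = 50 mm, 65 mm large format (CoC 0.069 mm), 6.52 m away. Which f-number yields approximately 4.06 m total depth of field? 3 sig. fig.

f/1.60

Write h = H − f = f²/(N·c). The thin-lens limits are Dn = s·h/(h + (s−f)) and Df = s·h/(h − (s−f)), so DoF = Df − Dn = 2·s·(s−f)·h / (h² − (s−f)²).
That is a quadratic in h: DoF·h² − 2·s·(s−f)·h − DoF·(s−f)² = 0 ⇒ h = (s−f)·(s + √(s² + DoF²)) / DoF = 6470 × (6520 + √(6520² + 4060²)) / 4060 = 6470 × (6520 + 7680.76) / 4060 ≈ 22630 mm.
Then N = f²/(c·h) = 50² / (0.069 × 22630) = 2500 / 1561.5 ≈ 1.60.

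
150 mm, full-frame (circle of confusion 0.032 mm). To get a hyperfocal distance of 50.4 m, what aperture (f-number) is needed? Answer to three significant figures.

f/14

Rearrange H = f²/(N·c) + f for N: N = f² / ((H − f)·c).
N = 150² / ((50400 − 150) × 0.032) = 22500 / 1608 ≈ 14.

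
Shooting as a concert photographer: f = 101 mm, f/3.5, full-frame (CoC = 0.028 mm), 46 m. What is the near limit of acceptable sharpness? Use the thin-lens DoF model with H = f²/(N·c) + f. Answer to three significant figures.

31.9 m

Hyperfocal distance H = f²/(N·c) + f = 101²/(3.5 × 0.028) + 101 = 10201/0.098 + 101 ≈ 104192.8 mm ≈ 104.2 m.
Near limit Dn = s·(H − f)/(H + s − 2f) = 46000 × (104192.8 − 101) / (104192.8 + 46000 − 2 × 101) = 46000 × 104091.8 / 149990.8 ≈ 31923 mm ≈ 31.9 m.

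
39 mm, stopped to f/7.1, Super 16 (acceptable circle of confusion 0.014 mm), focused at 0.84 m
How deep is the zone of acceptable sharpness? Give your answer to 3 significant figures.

Hyperfocal distance H = f²/(N·c) + f = 39²/(7.1 × 0.014) + 39 = 1521/0.0994 + 39 ≈ 15340.8 mm ≈ 15.34 m.
Near limit Dn = s·(H − f)/(H + s − 2f) = 840 × (15340.8 − 39) / (15340.8 + 840 − 2 × 39) = 840 × 15301.8 / 16102.8 ≈ 798.216 mm.
Far limit Df = s·(H − f)/(H − s) = 840 × (15340.8 − 39) / (15340.8 − 840) = 840 × 15301.8 / 14500.8 ≈ 886.400 mm.
Depth of field = Df − Dn = 886.400 − 798.216 ≈ 88.184 mm.

88.2 mm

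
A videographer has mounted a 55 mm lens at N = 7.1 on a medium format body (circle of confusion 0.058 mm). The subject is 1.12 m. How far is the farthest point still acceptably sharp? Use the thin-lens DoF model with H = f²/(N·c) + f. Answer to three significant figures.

Hyperfocal distance H = f²/(N·c) + f = 55²/(7.1 × 0.058) + 55 = 3025/0.4118 + 55 ≈ 7400.8 mm ≈ 7.401 m.
Far limit Df = s·(H − f)/(H − s) = 1120 × (7400.8 − 55) / (7400.8 − 1120) = 1120 × 7345.8 / 6280.8 ≈ 1309.9 mm ≈ 1.31 m.

1.31 m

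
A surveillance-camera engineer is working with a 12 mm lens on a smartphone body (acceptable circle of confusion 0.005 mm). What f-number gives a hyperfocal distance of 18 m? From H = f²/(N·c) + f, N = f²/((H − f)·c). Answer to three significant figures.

f/1.60

Rearrange H = f²/(N·c) + f for N: N = f² / ((H − f)·c).
N = 12² / ((18000 − 12) × 0.005) = 144 / 89.94 ≈ 1.60.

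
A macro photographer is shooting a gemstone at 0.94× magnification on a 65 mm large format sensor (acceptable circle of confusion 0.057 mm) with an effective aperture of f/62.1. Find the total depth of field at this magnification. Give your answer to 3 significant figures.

At magnification m, DoF ≈ 2·N_eff·c/m² = 2 × 62.1 × 0.057 / 0.94² = 7.079 / 0.8836 ≈ 8.01 mm.

8.01 mm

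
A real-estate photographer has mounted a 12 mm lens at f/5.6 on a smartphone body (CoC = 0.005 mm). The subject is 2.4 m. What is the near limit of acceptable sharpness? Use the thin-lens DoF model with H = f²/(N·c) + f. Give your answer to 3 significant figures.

Hyperfocal distance H = f²/(N·c) + f = 12²/(5.6 × 0.005) + 12 = 144/0.028 + 12 ≈ 5154.9 mm ≈ 5.155 m.
Near limit Dn = s·(H − f)/(H + s − 2f) = 2400 × (5154.9 − 12) / (5154.9 + 2400 − 2 × 12) = 2400 × 5142.9 / 7530.9 ≈ 1639.0 mm ≈ 1.64 m.

1.64 m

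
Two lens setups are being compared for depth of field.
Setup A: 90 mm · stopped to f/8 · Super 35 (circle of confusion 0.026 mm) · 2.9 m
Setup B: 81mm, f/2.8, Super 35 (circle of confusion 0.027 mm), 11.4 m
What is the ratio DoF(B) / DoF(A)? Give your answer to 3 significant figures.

Setup A: H = 90²/(8×0.026) + 90 ≈ 39032.3 mm; DoF = Df − Dn = 3125.53 − 2704.83 ≈ 420.70 mm.
Setup B: H = 81²/(2.8×0.027) + 81 ≈ 86866.7 mm; DoF = Df − Dn = 13109.8 − 10084.7 ≈ 3025.1 mm.
Ratio = 3025.1 / 420.70 ≈ 7.19.

7.19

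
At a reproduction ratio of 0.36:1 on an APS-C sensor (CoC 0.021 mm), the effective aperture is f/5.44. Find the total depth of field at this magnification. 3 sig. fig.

At magnification m, DoF ≈ 2·N_eff·c/m² = 2 × 5.44 × 0.021 / 0.36² = 0.2285 / 0.1296 ≈ 1.76 mm.

1.76 mm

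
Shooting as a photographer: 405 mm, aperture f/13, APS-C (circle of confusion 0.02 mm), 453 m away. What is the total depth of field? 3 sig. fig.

Hyperfocal distance H = f²/(N·c) + f = 405²/(13 × 0.02) + 405 = 164025/0.26 + 405 ≈ 631270.4 mm ≈ 631.3 m.
Near limit Dn = s·(H − f)/(H + s − 2f) = 453000 × (631270.4 − 405) / (631270.4 + 453000 − 2 × 405) = 453000 × 630865.4 / 1083460.4 ≈ 263768 mm.
Far limit Df = s·(H − f)/(H − s) = 453000 × (631270.4 − 405) / (631270.4 − 453000) = 453000 × 630865.4 / 178270.4 ≈ 1603082 mm.
Depth of field = Df − Dn = 1603082 − 263768 ≈ 1339314 mm ≈ 1340 m.

1340 m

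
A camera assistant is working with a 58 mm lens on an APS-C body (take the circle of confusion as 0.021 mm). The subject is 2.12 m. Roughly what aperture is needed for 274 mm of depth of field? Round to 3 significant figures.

f/5

Write h = H − f = f²/(N·c). The thin-lens limits are Dn = s·h/(h + (s−f)) and Df = s·h/(h − (s−f)), so DoF = Df − Dn = 2·s·(s−f)·h / (h² − (s−f)²).
That is a quadratic in h: DoF·h² − 2·s·(s−f)·h − DoF·(s−f)² = 0 ⇒ h = (s−f)·(s + √(s² + DoF²)) / DoF = 2062 × (2120 + √(2120² + 274²)) / 274 = 2062 × (2120 + 2137.63) / 274 ≈ 32041 mm.
Then N = f²/(c·h) = 58² / (0.021 × 32041) = 3364 / 672.86 ≈ 5.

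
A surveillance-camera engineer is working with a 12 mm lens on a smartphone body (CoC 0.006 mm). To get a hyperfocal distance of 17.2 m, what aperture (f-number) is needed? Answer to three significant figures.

Rearrange H = f²/(N·c) + f for N: N = f² / ((H − f)·c).
N = 12² / ((17200 − 12) × 0.006) = 144 / 103.1 ≈ 1.40.

f/1.40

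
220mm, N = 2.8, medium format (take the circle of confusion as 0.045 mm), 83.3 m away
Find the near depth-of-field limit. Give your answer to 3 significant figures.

Hyperfocal distance H = f²/(N·c) + f = 220²/(2.8 × 0.045) + 220 = 48400/0.126 + 220 ≈ 384347.0 mm ≈ 384.3 m.
Near limit Dn = s·(H − f)/(H + s − 2f) = 83300 × (384347.0 − 220) / (384347.0 + 83300 − 2 × 220) = 83300 × 384127.0 / 467207.0 ≈ 68487 mm ≈ 68.5 m.

68.5 m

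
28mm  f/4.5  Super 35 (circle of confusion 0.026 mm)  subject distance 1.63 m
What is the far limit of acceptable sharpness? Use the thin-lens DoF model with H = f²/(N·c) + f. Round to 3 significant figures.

Hyperfocal distance H = f²/(N·c) + f = 28²/(4.5 × 0.026) + 28 = 784/0.117 + 28 ≈ 6728.9 mm ≈ 6.729 m.
Far limit Df = s·(H − f)/(H − s) = 1630 × (6728.9 − 28) / (6728.9 − 1630) = 1630 × 6700.9 / 5098.9 ≈ 2142.1 mm ≈ 2.14 m.

2.14 m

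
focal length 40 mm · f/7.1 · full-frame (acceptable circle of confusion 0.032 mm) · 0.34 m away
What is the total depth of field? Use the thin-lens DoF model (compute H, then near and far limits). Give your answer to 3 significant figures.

Hyperfocal distance H = f²/(N·c) + f = 40²/(7.1 × 0.032) + 40 = 1600/0.2272 + 40 ≈ 7082.3 mm ≈ 7.082 m.
Near limit Dn = s·(H − f)/(H + s − 2f) = 340 × (7082.3 − 40) / (7082.3 + 340 − 2 × 40) = 340 × 7042.3 / 7342.3 ≈ 326.108 mm.
Far limit Df = s·(H − f)/(H − s) = 340 × (7082.3 − 40) / (7082.3 − 340) = 340 × 7042.3 / 6742.3 ≈ 355.128 mm.
Depth of field = Df − Dn = 355.128 − 326.108 ≈ 29.020 mm.

29.0 mm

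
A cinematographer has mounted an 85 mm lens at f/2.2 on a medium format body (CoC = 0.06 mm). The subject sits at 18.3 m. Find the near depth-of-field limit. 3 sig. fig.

Hyperfocal distance H = f²/(N·c) + f = 85²/(2.2 × 0.06) + 85 = 7225/0.132 + 85 ≈ 54819.8 mm ≈ 54.82 m.
Near limit Dn = s·(H − f)/(H + s − 2f) = 18300 × (54819.8 − 85) / (54819.8 + 18300 − 2 × 85) = 18300 × 54734.8 / 72949.8 ≈ 13731 mm ≈ 13.7 m.

13.7 m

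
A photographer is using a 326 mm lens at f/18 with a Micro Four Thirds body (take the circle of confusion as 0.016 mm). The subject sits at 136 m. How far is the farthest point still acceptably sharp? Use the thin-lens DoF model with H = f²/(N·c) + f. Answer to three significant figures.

Hyperfocal distance H = f²/(N·c) + f = 326²/(18 × 0.016) + 326 = 106276/0.288 + 326 ≈ 369339.9 mm ≈ 369.3 m.
Far limit Df = s·(H − f)/(H − s) = 136000 × (369339.9 − 326) / (369339.9 − 136000) = 136000 × 369013.9 / 233339.9 ≈ 215076 mm ≈ 215 m.

215 m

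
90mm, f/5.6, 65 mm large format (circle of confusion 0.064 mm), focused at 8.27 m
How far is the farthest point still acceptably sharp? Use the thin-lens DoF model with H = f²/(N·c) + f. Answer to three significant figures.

Hyperfocal distance H = f²/(N·c) + f = 90²/(5.6 × 0.064) + 90 = 8100/0.3584 + 90 ≈ 22690.4 mm ≈ 22.69 m.
Far limit Df = s·(H − f)/(H − s) = 8270 × (22690.4 − 90) / (22690.4 − 8270) = 8270 × 22600.4 / 14420.4 ≈ 12961 mm ≈ 13.0 m.

13.0 m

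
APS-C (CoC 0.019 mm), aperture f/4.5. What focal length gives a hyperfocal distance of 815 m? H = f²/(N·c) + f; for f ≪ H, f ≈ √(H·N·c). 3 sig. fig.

264 mm

From H = f²/(N·c) + f, with f ≪ H: f ≈ √(H·N·c) = √(815000 × 4.5 × 0.019) = √69682 ≈ 264.0 mm.
The +f correction barely moves this — solving exactly, f² + N·c·f − N·c·H = 0 ⇒ f = (−N·c + √((N·c)² + 4·N·c·H))/2 = (−0.0855 + √278730)/2 ≈ 263.93 mm, so f ≈ 264 mm.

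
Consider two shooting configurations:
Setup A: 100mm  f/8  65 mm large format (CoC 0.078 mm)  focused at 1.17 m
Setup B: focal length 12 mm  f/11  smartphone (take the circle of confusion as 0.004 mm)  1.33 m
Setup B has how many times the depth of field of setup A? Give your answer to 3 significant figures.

8.15

Setup A: H = 100²/(8×0.078) + 100 ≈ 16125.6 mm; DoF = Df − Dn = 1253.71 − 1096.77 ≈ 156.94 mm.
Setup B: H = 12²/(11×0.004) + 12 ≈ 3284.7 mm; DoF = Df − Dn = 2226.8 − 948.2 ≈ 1278.6 mm.
Ratio = 1278.6 / 156.94 ≈ 8.15.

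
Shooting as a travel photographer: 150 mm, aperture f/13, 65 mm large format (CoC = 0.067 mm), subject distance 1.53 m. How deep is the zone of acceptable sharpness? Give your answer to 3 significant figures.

164 mm

Hyperfocal distance H = f²/(N·c) + f = 150²/(13 × 0.067) + 150 = 22500/0.871 + 150 ≈ 25982.4 mm ≈ 25.98 m.
Near limit Dn = s·(H − f)/(H + s − 2f) = 1530 × (25982.4 − 150) / (25982.4 + 1530 − 2 × 150) = 1530 × 25832.4 / 27212.4 ≈ 1452.41 mm.
Far limit Df = s·(H − f)/(H − s) = 1530 × (25982.4 − 150) / (25982.4 − 1530) = 1530 × 25832.4 / 24452.4 ≈ 1616.35 mm.
Depth of field = Df − Dn = 1616.35 − 1452.41 ≈ 163.94 mm.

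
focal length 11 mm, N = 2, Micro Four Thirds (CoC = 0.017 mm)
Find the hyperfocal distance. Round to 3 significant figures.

Hyperfocal distance H = f²/(N·c) + f = 11²/(2 × 0.017) + 11 = 121/0.034 + 11 ≈ 3569.8 mm ≈ 3.57 m.

3.57 m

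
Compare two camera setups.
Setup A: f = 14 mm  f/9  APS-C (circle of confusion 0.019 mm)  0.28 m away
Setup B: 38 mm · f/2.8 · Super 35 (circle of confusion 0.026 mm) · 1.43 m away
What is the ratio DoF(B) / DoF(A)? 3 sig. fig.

Setup A: H = 14²/(9×0.019) + 14 ≈ 1160.2 mm; DoF = Df − Dn = 364.62 − 227.26 ≈ 137.36 mm.
Setup B: H = 38²/(2.8×0.026) + 38 ≈ 19873.2 mm; DoF = Df − Dn = 1537.93 − 1336.23 ≈ 201.70 mm.
Ratio = 201.70 / 137.36 ≈ 1.47.

1.47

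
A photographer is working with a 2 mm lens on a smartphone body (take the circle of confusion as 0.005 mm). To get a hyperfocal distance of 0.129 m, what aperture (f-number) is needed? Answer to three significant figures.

f/6.30

Rearrange H = f²/(N·c) + f for N: N = f² / ((H − f)·c).
N = 2² / ((129 − 2) × 0.005) = 4 / 0.6350 ≈ 6.30.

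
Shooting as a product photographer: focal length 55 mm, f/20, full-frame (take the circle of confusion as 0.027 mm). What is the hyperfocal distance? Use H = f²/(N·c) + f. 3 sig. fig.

Hyperfocal distance H = f²/(N·c) + f = 55²/(20 × 0.027) + 55 = 3025/0.54 + 55 ≈ 5656.9 mm ≈ 5.66 m.

5.66 m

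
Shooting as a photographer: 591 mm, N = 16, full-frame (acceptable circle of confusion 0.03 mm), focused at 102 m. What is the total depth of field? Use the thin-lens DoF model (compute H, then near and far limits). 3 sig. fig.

Hyperfocal distance H = f²/(N·c) + f = 591²/(16 × 0.03) + 591 = 349281/0.48 + 591 ≈ 728259.8 mm ≈ 728.3 m.
Near limit Dn = s·(H − f)/(H + s − 2f) = 102000 × (728259.8 − 591) / (728259.8 + 102000 − 2 × 591) = 102000 × 727668.8 / 829077.8 ≈ 89524 mm.
Far limit Df = s·(H − f)/(H − s) = 102000 × (728259.8 − 591) / (728259.8 − 102000) = 102000 × 727668.8 / 626259.8 ≈ 118517 mm.
Depth of field = Df − Dn = 118517 − 89524 ≈ 28993 mm ≈ 29.0 m.

29.0 m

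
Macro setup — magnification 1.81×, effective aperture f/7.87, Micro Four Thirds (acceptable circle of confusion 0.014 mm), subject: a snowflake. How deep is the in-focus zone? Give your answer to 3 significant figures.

0.0673 mm

At magnification m, DoF ≈ 2·N_eff·c/m² = 2 × 7.87 × 0.014 / 1.81² = 0.2204 / 3.276 ≈ 0.0673 mm.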